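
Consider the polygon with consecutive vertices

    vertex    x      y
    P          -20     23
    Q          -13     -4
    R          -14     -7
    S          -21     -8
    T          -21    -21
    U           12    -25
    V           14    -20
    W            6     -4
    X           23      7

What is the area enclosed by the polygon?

Apply the surveyor's formula: 2A = Σ (x_i·y_{i+1} − x_{i+1}·y_i), indices taken mod 9.
Cross-terms: 379, 35, -35, 273, 777, 110, 64, 134, 669  ⇒  Σ = 2406
Area = |Σ|/2 = 1203.

1203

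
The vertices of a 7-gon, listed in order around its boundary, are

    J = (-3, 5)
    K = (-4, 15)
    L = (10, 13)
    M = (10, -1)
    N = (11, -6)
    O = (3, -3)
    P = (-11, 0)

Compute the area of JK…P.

259.5

Apply the shoelace formula: 2A = Σ (x_i·y_{i+1} − x_{i+1}·y_i), indices taken mod 7.
Σ = (-25) + (-202) + (-140) + (-49) + (-15) + (-33) + (-55) = -519
Area = |Σ|/2 = 259.5.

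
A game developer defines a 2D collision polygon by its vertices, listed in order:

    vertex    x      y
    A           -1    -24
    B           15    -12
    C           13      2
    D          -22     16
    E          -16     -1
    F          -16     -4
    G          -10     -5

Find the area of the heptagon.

Cross-terms: 372, 186, 252, 278, 48, 40, 235  ⇒  Σ = 1411
Area = |Σ|/2 = 705.5.

705.5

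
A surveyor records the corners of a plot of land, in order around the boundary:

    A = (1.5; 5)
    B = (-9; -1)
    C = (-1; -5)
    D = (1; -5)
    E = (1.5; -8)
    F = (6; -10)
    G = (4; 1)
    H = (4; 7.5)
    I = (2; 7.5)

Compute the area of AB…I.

107.875

Apply the surveyor's formula: 2A = Σ (x_i·y_{i+1} − x_{i+1}·y_i), indices taken mod 9.
Cross-terms: 43.5, 44, 10, -0.5, 33, 46, 26, 15, -1.25  ⇒  Σ = 215.75
Area = |Σ|/2 = 107.875.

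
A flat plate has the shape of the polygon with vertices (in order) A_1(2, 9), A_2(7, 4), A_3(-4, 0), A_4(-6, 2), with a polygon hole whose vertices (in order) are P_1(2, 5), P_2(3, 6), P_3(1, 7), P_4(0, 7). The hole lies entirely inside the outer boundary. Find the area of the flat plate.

50

Outer boundary:
Apply Gauss's area formula: 2A = Σ (x_i·y_{i+1} − x_{i+1}·y_i), indices taken mod 4.
Σ = (-55) + (16) + (-8) + (-58) = -105
Area = |Σ|/2 = 52.5.
Hole:
Apply the shoelace formula: 2A = Σ (x_i·y_{i+1} − x_{i+1}·y_i), indices taken mod 4.
Σ = (-3) + (15) + (7) + (-14) = 5
Area = |Σ|/2 = 2.5.
Net area = 52.5 − 2.5 = 50.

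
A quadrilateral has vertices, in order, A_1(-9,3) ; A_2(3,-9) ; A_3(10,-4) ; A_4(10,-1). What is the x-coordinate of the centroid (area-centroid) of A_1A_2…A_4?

Apply the shoelace formula. First the cross-terms c_i = x_i·y_{i+1} − x_{i+1}·y_i:
  72, 78, 30, 21  ⇒  2A = 201, A = 100.5.
Then Σ (x_i + x_{i+1})·c_i = 1203, so x̄ = 1203 / (6·100.5) = 401/201.

401/201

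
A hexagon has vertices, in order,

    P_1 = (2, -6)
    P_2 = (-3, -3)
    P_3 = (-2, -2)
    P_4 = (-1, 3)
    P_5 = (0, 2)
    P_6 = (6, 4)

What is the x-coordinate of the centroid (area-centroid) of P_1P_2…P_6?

Apply Gauss's area formula. First the cross-terms c_i = x_i·y_{i+1} − x_{i+1}·y_i:
  -24, 0, -8, -2, -12, -44  ⇒  2A = -90, A = -45.
Then Σ (x_i + x_{i+1})·c_i = -374, so x̄ = -374 / (6·(-45)) = 187/135.

187/135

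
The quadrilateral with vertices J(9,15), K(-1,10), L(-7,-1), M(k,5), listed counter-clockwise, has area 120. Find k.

Write out the shoelace sum; only the two edges meeting at M involve k:
2·Area = [((-7)·5 − k·(-1)) + (k·15 − 9·5)] + 176
       = 16·k + 96 = 240
⇒ k = 9.

9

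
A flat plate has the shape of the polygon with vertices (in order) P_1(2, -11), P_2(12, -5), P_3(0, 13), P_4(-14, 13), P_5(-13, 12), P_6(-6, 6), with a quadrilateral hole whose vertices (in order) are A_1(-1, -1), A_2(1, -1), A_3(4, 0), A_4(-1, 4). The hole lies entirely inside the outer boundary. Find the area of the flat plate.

241

Outer boundary:
P_1→P_2: (2)(-5) − (12)(-11) = 122
P_2→P_3: (12)(13) − (0)(-5) = 156
P_3→P_4: (0)(13) − (-14)(13) = 182
P_4→P_5: (-14)(12) − (-13)(13) = 1
P_5→P_6: (-13)(6) − (-6)(12) = -6
P_6→P_1: (-6)(-11) − (2)(6) = 54
Σ = 509
Area = |Σ|/2 = 254.5.
Hole:
A_1→A_2: (-1)(-1) − (1)(-1) = 2
A_2→A_3: (1)(0) − (4)(-1) = 4
A_3→A_4: (4)(4) − (-1)(0) = 16
A_4→A_1: (-1)(-1) − (-1)(4) = 5
Σ = 27
Area = |Σ|/2 = 13.5.
Net area = 254.5 − 13.5 = 241.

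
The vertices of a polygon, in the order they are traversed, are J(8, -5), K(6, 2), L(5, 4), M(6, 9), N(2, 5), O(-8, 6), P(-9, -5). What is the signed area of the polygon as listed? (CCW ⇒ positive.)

Apply the shoelace (surveyor's) formula: 2A = Σ (x_i·y_{i+1} − x_{i+1}·y_i), indices taken mod 7.
Σ = (46) + (14) + (21) + (12) + (52) + (94) + (85) = 324
Signed area = Σ/2 = 162 (positive ⇒ counter-clockwise traversal).

162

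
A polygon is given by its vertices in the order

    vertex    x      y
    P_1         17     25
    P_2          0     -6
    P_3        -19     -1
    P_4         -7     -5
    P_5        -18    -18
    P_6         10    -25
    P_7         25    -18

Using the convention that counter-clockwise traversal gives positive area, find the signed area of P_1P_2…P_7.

957

Apply the surveyor's formula: 2A = Σ (x_i·y_{i+1} − x_{i+1}·y_i), indices taken mod 7.
Σ = (-102) + (-114) + (88) + (36) + (630) + (445) + (931) = 1914
Signed area = Σ/2 = 957 (positive ⇒ counter-clockwise traversal).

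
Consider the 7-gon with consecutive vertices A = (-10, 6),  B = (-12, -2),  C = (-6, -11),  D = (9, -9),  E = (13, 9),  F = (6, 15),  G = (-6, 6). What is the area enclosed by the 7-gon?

427

Apply Gauss's area formula: 2A = Σ (x_i·y_{i+1} − x_{i+1}·y_i), indices taken mod 7.
Σ = (92) + (120) + (153) + (198) + (141) + (126) + (24) = 854
Area = |Σ|/2 = 427.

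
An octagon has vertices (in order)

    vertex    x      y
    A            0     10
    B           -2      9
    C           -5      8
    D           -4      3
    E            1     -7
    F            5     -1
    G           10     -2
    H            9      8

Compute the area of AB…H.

Apply the shoelace formula: 2A = Σ (x_i·y_{i+1} − x_{i+1}·y_i), indices taken mod 8.
Σ = (20) + (29) + (17) + (25) + (34) + (0) + (98) + (90) = 313
Area = |Σ|/2 = 156.5.

156.5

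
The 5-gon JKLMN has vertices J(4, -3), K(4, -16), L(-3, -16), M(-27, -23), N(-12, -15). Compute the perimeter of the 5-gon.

82

|JK| = √((0)² + (-13)²) = √169 = 13
|KL| = √((-7)² + (0)²) = √49 = 7
|LM| = √((-24)² + (-7)²) = √625 = 25
|MN| = √((15)² + (8)²) = √289 = 17
|NJ| = √((16)² + (12)²) = √400 = 20
Perimeter = 13 + 7 + 25 + 17 + 20 = 82.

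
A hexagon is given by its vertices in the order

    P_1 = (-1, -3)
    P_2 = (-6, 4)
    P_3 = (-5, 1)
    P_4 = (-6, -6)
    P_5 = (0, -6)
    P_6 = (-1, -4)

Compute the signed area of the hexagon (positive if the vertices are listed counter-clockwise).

P_1→P_2: (-1)(4) − (-6)(-3) = -22
P_2→P_3: (-6)(1) − (-5)(4) = 14
P_3→P_4: (-5)(-6) − (-6)(1) = 36
P_4→P_5: (-6)(-6) − (0)(-6) = 36
P_5→P_6: (0)(-4) − (-1)(-6) = -6
P_6→P_1: (-1)(-3) − (-1)(-4) = -1
Σ = 57
Signed area = Σ/2 = 28.5 (positive ⇒ counter-clockwise traversal).

28.5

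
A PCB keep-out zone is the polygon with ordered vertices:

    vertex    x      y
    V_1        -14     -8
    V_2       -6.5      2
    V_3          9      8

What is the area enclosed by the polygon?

Apply the surveyor's formula: 2A = Σ (x_i·y_{i+1} − x_{i+1}·y_i), indices taken mod 3.
V_1→V_2: (-14)(2) − (-6.5)(-8) = -80
V_2→V_3: (-6.5)(8) − (9)(2) = -70
V_3→V_1: (9)(-8) − (-14)(8) = 40
Σ = -110
Area = |Σ|/2 = 55.

55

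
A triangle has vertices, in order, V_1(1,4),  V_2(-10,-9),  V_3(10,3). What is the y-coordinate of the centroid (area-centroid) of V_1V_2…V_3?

-2/3

Apply Gauss's area formula. First the cross-terms c_i = x_i·y_{i+1} − x_{i+1}·y_i:
  31, 60, 37  ⇒  2A = 128, A = 64.
Then Σ (y_i + y_{i+1})·c_i = -256, so ȳ = -256 / (6·64) = -2/3.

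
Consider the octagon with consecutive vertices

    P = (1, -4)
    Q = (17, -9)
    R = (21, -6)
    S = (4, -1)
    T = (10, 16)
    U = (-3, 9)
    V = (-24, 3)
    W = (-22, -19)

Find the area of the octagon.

Apply the shoelace formula: 2A = Σ (x_i·y_{i+1} − x_{i+1}·y_i), indices taken mod 8.
Cross-terms: 59, 87, 3, 74, 138, 207, 522, 107  ⇒  Σ = 1197
Area = |Σ|/2 = 598.5.

598.5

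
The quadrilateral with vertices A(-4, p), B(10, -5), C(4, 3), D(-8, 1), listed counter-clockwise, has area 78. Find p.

The doubled signed area Σ (x_i y_{i+1} − x_{i+1} y_i) is linear in p.
With p=0 it equals 102; the coefficient of p is -18 (from the two edges through A).
So -18·p + 102 = 2·78 = 156 ⇒ p = -3.

-3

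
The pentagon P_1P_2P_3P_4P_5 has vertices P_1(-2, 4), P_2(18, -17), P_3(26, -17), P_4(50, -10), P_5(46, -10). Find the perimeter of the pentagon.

|P_1P_2| = √((20)² + (-21)²) = √841 = 29
|P_2P_3| = √((8)² + (0)²) = √64 = 8
|P_3P_4| = √((24)² + (7)²) = √625 = 25
|P_4P_5| = √((-4)² + (0)²) = √16 = 4
|P_5P_1| = √((-48)² + (14)²) = √2500 = 50
Perimeter = 29 + 8 + 25 + 4 + 50 = 116.

116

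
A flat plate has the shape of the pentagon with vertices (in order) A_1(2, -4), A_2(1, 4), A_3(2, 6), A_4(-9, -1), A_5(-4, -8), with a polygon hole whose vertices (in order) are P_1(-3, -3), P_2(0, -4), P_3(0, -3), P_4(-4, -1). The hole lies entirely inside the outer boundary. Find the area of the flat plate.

Outer boundary:
Cross-terms: 12, -2, 52, 68, 32  ⇒  Σ = 162
Area = |Σ|/2 = 81.
Hole:
Apply the shoelace (surveyor's) formula: 2A = Σ (x_i·y_{i+1} − x_{i+1}·y_i), indices taken mod 4.
P_1→P_2: (-3)(-4) − (0)(-3) = 12
P_2→P_3: (0)(-3) − (0)(-4) = 0
P_3→P_4: (0)(-1) − (-4)(-3) = -12
P_4→P_1: (-4)(-3) − (-3)(-1) = 9
Σ = 9
Area = |Σ|/2 = 4.5.
Net area = 81 − 4.5 = 76.5.

76.5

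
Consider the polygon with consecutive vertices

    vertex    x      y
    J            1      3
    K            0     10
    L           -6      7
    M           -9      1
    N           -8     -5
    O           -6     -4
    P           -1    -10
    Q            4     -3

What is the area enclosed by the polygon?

148

Σ = (10) + (60) + (57) + (53) + (2) + (56) + (43) + (15) = 296
Area = |Σ|/2 = 148.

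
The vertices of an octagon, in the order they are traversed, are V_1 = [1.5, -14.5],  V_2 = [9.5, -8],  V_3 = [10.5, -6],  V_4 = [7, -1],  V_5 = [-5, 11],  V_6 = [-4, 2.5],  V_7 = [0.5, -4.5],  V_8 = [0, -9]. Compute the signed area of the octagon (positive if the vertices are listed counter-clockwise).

Σ = (125.75) + (27) + (31.5) + (72) + (31.5) + (16.75) + (-4.5) + (13.5) = 313.5
Signed area = Σ/2 = 156.75 (positive ⇒ counter-clockwise traversal).

156.75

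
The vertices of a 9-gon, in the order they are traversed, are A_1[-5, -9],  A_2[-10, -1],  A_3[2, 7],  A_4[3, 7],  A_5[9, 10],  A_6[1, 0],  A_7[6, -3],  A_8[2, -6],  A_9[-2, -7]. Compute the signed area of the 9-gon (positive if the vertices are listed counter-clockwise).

Apply the shoelace (surveyor's) formula: 2A = Σ (x_i·y_{i+1} − x_{i+1}·y_i), indices taken mod 9.
A_1→A_2: (-5)(-1) − (-10)(-9) = -85
A_2→A_3: (-10)(7) − (2)(-1) = -68
A_3→A_4: (2)(7) − (3)(7) = -7
A_4→A_5: (3)(10) − (9)(7) = -33
A_5→A_6: (9)(0) − (1)(10) = -10
A_6→A_7: (1)(-3) − (6)(0) = -3
A_7→A_8: (6)(-6) − (2)(-3) = -30
A_8→A_9: (2)(-7) − (-2)(-6) = -26
A_9→A_1: (-2)(-9) − (-5)(-7) = -17
Σ = -279
Signed area = Σ/2 = -139.5 (negative ⇒ clockwise traversal).

-139.5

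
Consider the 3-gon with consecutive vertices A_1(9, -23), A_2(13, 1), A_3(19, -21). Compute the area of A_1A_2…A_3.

116

Apply the shoelace formula: 2A = Σ (x_i·y_{i+1} − x_{i+1}·y_i), indices taken mod 3.
Σ = (308) + (-292) + (-248) = -232
Area = |Σ|/2 = 116.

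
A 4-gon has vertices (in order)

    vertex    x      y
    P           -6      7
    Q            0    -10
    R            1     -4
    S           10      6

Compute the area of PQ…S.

Σ = (60) + (10) + (46) + (106) = 222
Area = |Σ|/2 = 111.

111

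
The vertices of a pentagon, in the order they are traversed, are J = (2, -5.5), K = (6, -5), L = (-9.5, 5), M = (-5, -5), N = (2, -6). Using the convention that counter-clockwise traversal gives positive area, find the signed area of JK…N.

59.5

Apply the surveyor's formula: 2A = Σ (x_i·y_{i+1} − x_{i+1}·y_i), indices taken mod 5.
J→K: (2)(-5) − (6)(-5.5) = 23
K→L: (6)(5) − (-9.5)(-5) = -17.5
L→M: (-9.5)(-5) − (-5)(5) = 72.5
M→N: (-5)(-6) − (2)(-5) = 40
N→J: (2)(-5.5) − (2)(-6) = 1
Σ = 119
Signed area = Σ/2 = 59.5 (positive ⇒ counter-clockwise traversal).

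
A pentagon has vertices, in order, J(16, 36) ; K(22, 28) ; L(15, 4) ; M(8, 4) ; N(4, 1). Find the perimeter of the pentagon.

|JK| = √((6)² + (-8)²) = √100 = 10
|KL| = √((-7)² + (-24)²) = √625 = 25
|LM| = √((-7)² + (0)²) = √49 = 7
|MN| = √((-4)² + (-3)²) = √25 = 5
|NJ| = √((12)² + (35)²) = √1369 = 37
Perimeter = 10 + 25 + 7 + 5 + 37 = 84.

84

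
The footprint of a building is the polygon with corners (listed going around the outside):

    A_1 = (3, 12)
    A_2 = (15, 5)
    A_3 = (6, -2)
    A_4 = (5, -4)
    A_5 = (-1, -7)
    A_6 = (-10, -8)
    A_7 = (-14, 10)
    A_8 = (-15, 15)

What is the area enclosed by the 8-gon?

418.5

Apply the shoelace (surveyor's) formula: 2A = Σ (x_i·y_{i+1} − x_{i+1}·y_i), indices taken mod 8.
Σ = (-165) + (-60) + (-14) + (-39) + (-62) + (-212) + (-60) + (-225) = -837
Area = |Σ|/2 = 418.5.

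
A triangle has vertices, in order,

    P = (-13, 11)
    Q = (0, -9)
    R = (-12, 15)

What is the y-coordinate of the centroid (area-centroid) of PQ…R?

17/3

Apply the surveyor's formula. First the cross-terms c_i = x_i·y_{i+1} − x_{i+1}·y_i:
  117, -108, 63  ⇒  2A = 72, A = 36.
Then Σ (y_i + y_{i+1})·c_i = 1224, so ȳ = 1224 / (6·36) = 17/3.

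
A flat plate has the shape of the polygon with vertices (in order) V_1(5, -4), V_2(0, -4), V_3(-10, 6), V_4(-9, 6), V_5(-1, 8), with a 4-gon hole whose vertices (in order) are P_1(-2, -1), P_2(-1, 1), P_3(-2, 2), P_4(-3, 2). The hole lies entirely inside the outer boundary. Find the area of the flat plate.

81

Outer boundary:
V_1→V_2: (5)(-4) − (0)(-4) = -20
V_2→V_3: (0)(6) − (-10)(-4) = -40
V_3→V_4: (-10)(6) − (-9)(6) = -6
V_4→V_5: (-9)(8) − (-1)(6) = -66
V_5→V_1: (-1)(-4) − (5)(8) = -36
Σ = -168
Area = |Σ|/2 = 84.
Hole:
Apply the shoelace formula: 2A = Σ (x_i·y_{i+1} − x_{i+1}·y_i), indices taken mod 4.
Σ = (-3) + (0) + (2) + (7) = 6
Area = |Σ|/2 = 3.
Net area = 84 − 3 = 81.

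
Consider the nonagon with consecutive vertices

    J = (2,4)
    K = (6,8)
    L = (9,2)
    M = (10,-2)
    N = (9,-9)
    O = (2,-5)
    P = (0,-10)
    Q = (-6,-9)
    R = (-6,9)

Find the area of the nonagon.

217.5

Apply the shoelace formula: 2A = Σ (x_i·y_{i+1} − x_{i+1}·y_i), indices taken mod 9.
Σ = (-8) + (-60) + (-38) + (-72) + (-27) + (-20) + (-60) + (-108) + (-42) = -435
Area = |Σ|/2 = 217.5.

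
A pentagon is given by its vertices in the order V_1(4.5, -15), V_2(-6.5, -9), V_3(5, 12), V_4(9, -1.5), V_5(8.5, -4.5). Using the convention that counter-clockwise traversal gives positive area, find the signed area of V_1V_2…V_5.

Cross-terms: -138, -33, -115.5, -27.75, -107.25  ⇒  Σ = -421.5
Signed area = Σ/2 = -210.75 (negative ⇒ clockwise traversal).

-210.75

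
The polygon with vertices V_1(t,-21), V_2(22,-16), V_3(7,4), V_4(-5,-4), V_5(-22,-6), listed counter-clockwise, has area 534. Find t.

-1

Write out the shoelace sum; only the two edges meeting at V_1 involve t:
2·Area = [((-22)·(-21) − t·(-6)) + (t·(-16) − 22·(-21))] + 134
       = -10·t + 1058 = 1068
⇒ t = -1.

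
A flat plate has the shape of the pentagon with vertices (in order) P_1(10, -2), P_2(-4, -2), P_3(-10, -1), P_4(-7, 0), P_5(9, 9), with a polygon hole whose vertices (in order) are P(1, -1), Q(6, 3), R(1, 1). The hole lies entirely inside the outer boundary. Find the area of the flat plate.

Outer boundary:
Σ = (-28) + (-16) + (-7) + (-63) + (-108) = -222
Area = |Σ|/2 = 111.
Hole:
Cross-terms: 9, 3, -2  ⇒  Σ = 10
Area = |Σ|/2 = 5.
Net area = 111 − 5 = 106.

106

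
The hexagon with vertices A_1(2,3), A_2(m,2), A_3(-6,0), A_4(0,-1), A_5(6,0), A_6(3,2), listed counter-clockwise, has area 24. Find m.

Write out the shoelace sum; only the two edges meeting at A_2 involve m:
2·Area = [(2·2 − m·3) + (m·0 − (-6)·2)] + 29
       = -3·m + 45 = 48
⇒ m = -1.

-1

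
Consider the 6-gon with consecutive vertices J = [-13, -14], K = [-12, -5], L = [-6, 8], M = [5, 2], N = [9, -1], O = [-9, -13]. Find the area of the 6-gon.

Cross-terms: -103, -126, -52, -23, -126, -43  ⇒  Σ = -473
Area = |Σ|/2 = 236.5.

236.5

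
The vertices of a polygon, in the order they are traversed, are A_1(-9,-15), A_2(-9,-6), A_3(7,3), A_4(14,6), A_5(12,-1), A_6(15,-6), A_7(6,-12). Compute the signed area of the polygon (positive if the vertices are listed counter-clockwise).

Cross-terms: -81, 15, 0, -86, -57, -144, -198  ⇒  Σ = -551
Signed area = Σ/2 = -275.5 (negative ⇒ clockwise traversal).

-275.5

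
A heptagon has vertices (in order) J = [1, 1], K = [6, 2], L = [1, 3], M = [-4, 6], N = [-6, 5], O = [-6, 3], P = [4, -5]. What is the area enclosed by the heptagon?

42.5

Σ = (-4) + (16) + (18) + (16) + (12) + (18) + (9) = 85
Area = |Σ|/2 = 42.5.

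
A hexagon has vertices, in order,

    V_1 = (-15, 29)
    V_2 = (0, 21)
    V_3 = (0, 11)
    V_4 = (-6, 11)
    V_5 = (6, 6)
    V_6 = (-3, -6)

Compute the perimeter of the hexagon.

|V_1V_2| = √((15)² + (-8)²) = √289 = 17
|V_2V_3| = √((0)² + (-10)²) = √100 = 10
|V_3V_4| = √((-6)² + (0)²) = √36 = 6
|V_4V_5| = √((12)² + (-5)²) = √169 = 13
|V_5V_6| = √((-9)² + (-12)²) = √225 = 15
|V_6V_1| = √((-12)² + (35)²) = √1369 = 37
Perimeter = 17 + 10 + 6 + 13 + 15 + 37 = 98.

98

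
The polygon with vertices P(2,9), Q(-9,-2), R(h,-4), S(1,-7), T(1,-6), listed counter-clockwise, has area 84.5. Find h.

Write out the shoelace sum; only the two edges meeting at R involve h:
2·Area = [((-9)·(-4) − h·(-2)) + (h·(-7) − 1·(-4))] + 99
       = -5·h + 139 = 169
⇒ h = -6.

-6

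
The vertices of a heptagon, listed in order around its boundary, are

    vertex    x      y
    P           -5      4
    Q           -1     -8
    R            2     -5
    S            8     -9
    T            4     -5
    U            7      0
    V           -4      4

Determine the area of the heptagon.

Apply the surveyor's formula: 2A = Σ (x_i·y_{i+1} − x_{i+1}·y_i), indices taken mod 7.
P→Q: (-5)(-8) − (-1)(4) = 44
Q→R: (-1)(-5) − (2)(-8) = 21
R→S: (2)(-9) − (8)(-5) = 22
S→T: (8)(-5) − (4)(-9) = -4
T→U: (4)(0) − (7)(-5) = 35
U→V: (7)(4) − (-4)(0) = 28
V→P: (-4)(4) − (-5)(4) = 4
Σ = 150
Area = |Σ|/2 = 75.

75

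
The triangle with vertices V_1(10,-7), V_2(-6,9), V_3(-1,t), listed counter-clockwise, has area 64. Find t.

Write out the shoelace sum; only the two edges meeting at V_3 involve t:
2·Area = [((-6)·t − (-1)·9) + ((-1)·(-7) − 10·t)] + 48
       = -16·t + 64 = 128
⇒ t = -4.

-4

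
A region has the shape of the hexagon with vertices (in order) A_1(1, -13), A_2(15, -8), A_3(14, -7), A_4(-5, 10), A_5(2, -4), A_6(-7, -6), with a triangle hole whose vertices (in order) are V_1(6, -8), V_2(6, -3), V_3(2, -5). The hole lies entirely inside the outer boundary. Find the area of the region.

Outer boundary:
Apply the shoelace formula: 2A = Σ (x_i·y_{i+1} − x_{i+1}·y_i), indices taken mod 6.
Σ = (187) + (7) + (105) + (0) + (-40) + (97) = 356
Area = |Σ|/2 = 178.
Hole:
Apply the shoelace formula: 2A = Σ (x_i·y_{i+1} − x_{i+1}·y_i), indices taken mod 3.
Cross-terms: 30, -24, 14  ⇒  Σ = 20
Area = |Σ|/2 = 10.
Net area = 178 − 10 = 168.

168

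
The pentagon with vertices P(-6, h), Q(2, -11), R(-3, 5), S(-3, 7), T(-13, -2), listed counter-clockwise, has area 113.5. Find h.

Write out the shoelace sum; only the two edges meeting at P involve h:
2·Area = [((-13)·h − (-6)·(-2)) + ((-6)·(-11) − 2·h)] + 68
       = -15·h + 122 = 227
⇒ h = -7.

-7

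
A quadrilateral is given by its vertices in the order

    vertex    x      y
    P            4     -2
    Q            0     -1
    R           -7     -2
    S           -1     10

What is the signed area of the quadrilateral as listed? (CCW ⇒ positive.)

-60.5

Cross-terms: -4, -7, -72, -38  ⇒  Σ = -121
Signed area = Σ/2 = -60.5 (negative ⇒ clockwise traversal).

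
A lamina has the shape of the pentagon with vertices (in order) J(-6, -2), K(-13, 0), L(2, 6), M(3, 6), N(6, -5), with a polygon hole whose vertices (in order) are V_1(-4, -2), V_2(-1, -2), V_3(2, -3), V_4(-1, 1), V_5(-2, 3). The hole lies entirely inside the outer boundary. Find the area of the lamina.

88

Outer boundary:
Σ = (-26) + (-78) + (-6) + (-51) + (-42) = -203
Area = |Σ|/2 = 101.5.
Hole:
Apply the shoelace (surveyor's) formula: 2A = Σ (x_i·y_{i+1} − x_{i+1}·y_i), indices taken mod 5.
V_1→V_2: (-4)(-2) − (-1)(-2) = 6
V_2→V_3: (-1)(-3) − (2)(-2) = 7
V_3→V_4: (2)(1) − (-1)(-3) = -1
V_4→V_5: (-1)(3) − (-2)(1) = -1
V_5→V_1: (-2)(-2) − (-4)(3) = 16
Σ = 27
Area = |Σ|/2 = 13.5.
Net area = 101.5 − 13.5 = 88.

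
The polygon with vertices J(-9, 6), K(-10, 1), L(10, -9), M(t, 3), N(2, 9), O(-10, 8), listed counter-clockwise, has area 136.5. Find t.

The doubled signed area Σ (x_i y_{i+1} − x_{i+1} y_i) is linear in t.
With t=0 it equals 273; the coefficient of t is 18 (from the two edges through M).
So 18·t + 273 = 2·136.5 = 273 ⇒ t = 0.

0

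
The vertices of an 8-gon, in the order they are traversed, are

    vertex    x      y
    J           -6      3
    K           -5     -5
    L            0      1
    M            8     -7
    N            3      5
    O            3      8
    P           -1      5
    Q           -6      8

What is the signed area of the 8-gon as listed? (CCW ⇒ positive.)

88.5

Apply Gauss's area formula: 2A = Σ (x_i·y_{i+1} − x_{i+1}·y_i), indices taken mod 8.
Σ = (45) + (-5) + (-8) + (61) + (9) + (23) + (22) + (30) = 177
Signed area = Σ/2 = 88.5 (positive ⇒ counter-clockwise traversal).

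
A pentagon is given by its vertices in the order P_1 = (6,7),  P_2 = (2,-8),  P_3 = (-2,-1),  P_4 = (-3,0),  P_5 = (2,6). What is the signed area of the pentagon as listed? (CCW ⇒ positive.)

Apply Gauss's area formula: 2A = Σ (x_i·y_{i+1} − x_{i+1}·y_i), indices taken mod 5.
Σ = (-62) + (-18) + (-3) + (-18) + (-22) = -123
Signed area = Σ/2 = -61.5 (negative ⇒ clockwise traversal).

-61.5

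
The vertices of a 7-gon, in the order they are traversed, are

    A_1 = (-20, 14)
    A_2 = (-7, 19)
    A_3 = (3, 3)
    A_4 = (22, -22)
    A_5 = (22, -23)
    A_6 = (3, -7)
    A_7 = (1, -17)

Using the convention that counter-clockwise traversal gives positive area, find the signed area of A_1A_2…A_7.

Apply Gauss's area formula: 2A = Σ (x_i·y_{i+1} − x_{i+1}·y_i), indices taken mod 7.
A_1→A_2: (-20)(19) − (-7)(14) = -282
A_2→A_3: (-7)(3) − (3)(19) = -78
A_3→A_4: (3)(-22) − (22)(3) = -132
A_4→A_5: (22)(-23) − (22)(-22) = -22
A_5→A_6: (22)(-7) − (3)(-23) = -85
A_6→A_7: (3)(-17) − (1)(-7) = -44
A_7→A_1: (1)(14) − (-20)(-17) = -326
Σ = -969
Signed area = Σ/2 = -484.5 (negative ⇒ clockwise traversal).

-484.5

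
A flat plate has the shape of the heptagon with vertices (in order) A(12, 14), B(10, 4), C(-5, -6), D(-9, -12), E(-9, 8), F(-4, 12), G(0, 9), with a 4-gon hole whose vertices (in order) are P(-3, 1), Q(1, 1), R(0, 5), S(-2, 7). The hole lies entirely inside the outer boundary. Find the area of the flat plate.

248

Outer boundary:
Σ = (-92) + (-40) + (6) + (-180) + (-76) + (-36) + (-108) = -526
Area = |Σ|/2 = 263.
Hole:
Apply the shoelace formula: 2A = Σ (x_i·y_{i+1} − x_{i+1}·y_i), indices taken mod 4.
Cross-terms: -4, 5, 10, 19  ⇒  Σ = 30
Area = |Σ|/2 = 15.
Net area = 263 − 15 = 248.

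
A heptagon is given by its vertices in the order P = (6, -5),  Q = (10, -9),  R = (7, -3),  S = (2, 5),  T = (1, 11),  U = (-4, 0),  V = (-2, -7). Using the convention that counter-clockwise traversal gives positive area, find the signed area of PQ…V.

105.5

P→Q: (6)(-9) − (10)(-5) = -4
Q→R: (10)(-3) − (7)(-9) = 33
R→S: (7)(5) − (2)(-3) = 41
S→T: (2)(11) − (1)(5) = 17
T→U: (1)(0) − (-4)(11) = 44
U→V: (-4)(-7) − (-2)(0) = 28
V→P: (-2)(-5) − (6)(-7) = 52
Σ = 211
Signed area = Σ/2 = 105.5 (positive ⇒ counter-clockwise traversal).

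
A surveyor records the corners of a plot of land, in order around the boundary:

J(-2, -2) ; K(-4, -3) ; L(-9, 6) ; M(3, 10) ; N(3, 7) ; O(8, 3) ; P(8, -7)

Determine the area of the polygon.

163.5

Apply the surveyor's formula: 2A = Σ (x_i·y_{i+1} − x_{i+1}·y_i), indices taken mod 7.
Σ = (-2) + (-51) + (-108) + (-9) + (-47) + (-80) + (-30) = -327
Area = |Σ|/2 = 163.5.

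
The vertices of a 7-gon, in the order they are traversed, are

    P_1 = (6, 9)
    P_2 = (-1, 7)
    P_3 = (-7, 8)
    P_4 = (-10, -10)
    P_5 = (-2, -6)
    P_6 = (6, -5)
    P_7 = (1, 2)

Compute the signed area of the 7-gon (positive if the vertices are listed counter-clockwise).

171

Σ = (51) + (41) + (150) + (40) + (46) + (17) + (-3) = 342
Signed area = Σ/2 = 171 (positive ⇒ counter-clockwise traversal).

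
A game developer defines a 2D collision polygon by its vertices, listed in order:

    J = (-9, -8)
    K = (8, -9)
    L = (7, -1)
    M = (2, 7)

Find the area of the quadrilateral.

J→K: (-9)(-9) − (8)(-8) = 145
K→L: (8)(-1) − (7)(-9) = 55
L→M: (7)(7) − (2)(-1) = 51
M→J: (2)(-8) − (-9)(7) = 47
Σ = 298
Area = |Σ|/2 = 149.

149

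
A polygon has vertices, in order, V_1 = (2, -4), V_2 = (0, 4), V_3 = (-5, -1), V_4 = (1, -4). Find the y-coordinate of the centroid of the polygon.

-77/159

Apply the shoelace formula. First the cross-terms c_i = x_i·y_{i+1} − x_{i+1}·y_i:
  8, 20, 21, 4  ⇒  2A = 53, A = 26.5.
Then Σ (y_i + y_{i+1})·c_i = -77, so ȳ = -77 / (6·26.5) = -77/159.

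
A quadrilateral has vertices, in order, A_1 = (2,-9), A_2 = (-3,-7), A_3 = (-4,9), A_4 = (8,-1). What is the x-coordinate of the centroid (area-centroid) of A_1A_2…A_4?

Apply the shoelace formula. First the cross-terms c_i = x_i·y_{i+1} − x_{i+1}·y_i:
  -41, -55, -68, -70  ⇒  2A = -234, A = -117.
Then Σ (x_i + x_{i+1})·c_i = -546, so x̄ = -546 / (6·(-117)) = 7/9.

7/9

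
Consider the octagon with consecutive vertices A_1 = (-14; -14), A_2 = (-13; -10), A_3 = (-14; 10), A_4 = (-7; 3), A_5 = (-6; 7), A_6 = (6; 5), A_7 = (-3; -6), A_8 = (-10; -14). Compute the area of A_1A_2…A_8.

241

Cross-terms: -42, -270, 28, -31, -72, -21, -18, -56  ⇒  Σ = -482
Area = |Σ|/2 = 241.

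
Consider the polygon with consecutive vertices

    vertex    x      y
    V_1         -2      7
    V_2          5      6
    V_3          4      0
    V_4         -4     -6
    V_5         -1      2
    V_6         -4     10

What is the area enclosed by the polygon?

59.5

V_1→V_2: (-2)(6) − (5)(7) = -47
V_2→V_3: (5)(0) − (4)(6) = -24
V_3→V_4: (4)(-6) − (-4)(0) = -24
V_4→V_5: (-4)(2) − (-1)(-6) = -14
V_5→V_6: (-1)(10) − (-4)(2) = -2
V_6→V_1: (-4)(7) − (-2)(10) = -8
Σ = -119
Area = |Σ|/2 = 59.5.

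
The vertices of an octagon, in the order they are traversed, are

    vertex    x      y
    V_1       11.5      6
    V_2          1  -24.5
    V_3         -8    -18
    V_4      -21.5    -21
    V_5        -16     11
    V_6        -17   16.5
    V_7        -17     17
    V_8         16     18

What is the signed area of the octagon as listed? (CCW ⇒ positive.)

-1033.875

Apply the surveyor's formula: 2A = Σ (x_i·y_{i+1} − x_{i+1}·y_i), indices taken mod 8.
Cross-terms: -287.75, -214, -219, -572.5, -77, -8.5, -578, -111  ⇒  Σ = -2067.75
Signed area = Σ/2 = -1033.875 (negative ⇒ clockwise traversal).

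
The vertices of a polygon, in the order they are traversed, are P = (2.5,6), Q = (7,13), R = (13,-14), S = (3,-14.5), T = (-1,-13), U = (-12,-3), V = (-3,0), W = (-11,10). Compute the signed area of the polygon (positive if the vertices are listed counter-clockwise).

-379.75

Apply the shoelace formula: 2A = Σ (x_i·y_{i+1} − x_{i+1}·y_i), indices taken mod 8.
P→Q: (2.5)(13) − (7)(6) = -9.5
Q→R: (7)(-14) − (13)(13) = -267
R→S: (13)(-14.5) − (3)(-14) = -146.5
S→T: (3)(-13) − (-1)(-14.5) = -53.5
T→U: (-1)(-3) − (-12)(-13) = -153
U→V: (-12)(0) − (-3)(-3) = -9
V→W: (-3)(10) − (-11)(0) = -30
W→P: (-11)(6) − (2.5)(10) = -91
Σ = -759.5
Signed area = Σ/2 = -379.75 (negative ⇒ clockwise traversal).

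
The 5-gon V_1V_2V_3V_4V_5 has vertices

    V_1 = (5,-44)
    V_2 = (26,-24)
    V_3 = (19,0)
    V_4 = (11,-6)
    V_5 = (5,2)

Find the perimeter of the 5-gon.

120

|V_1V_2| = √((21)² + (20)²) = √841 = 29
|V_2V_3| = √((-7)² + (24)²) = √625 = 25
|V_3V_4| = √((-8)² + (-6)²) = √100 = 10
|V_4V_5| = √((-6)² + (8)²) = √100 = 10
|V_5V_1| = √((0)² + (-46)²) = √2116 = 46
Perimeter = 29 + 25 + 10 + 10 + 46 = 120.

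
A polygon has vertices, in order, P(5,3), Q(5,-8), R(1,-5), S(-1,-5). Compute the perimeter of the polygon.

|PQ| = √((0)² + (-11)²) = √121 = 11
|QR| = √((-4)² + (3)²) = √25 = 5
|RS| = √((-2)² + (0)²) = √4 = 2
|SP| = √((6)² + (8)²) = √100 = 10
Perimeter = 11 + 5 + 2 + 10 = 28.

28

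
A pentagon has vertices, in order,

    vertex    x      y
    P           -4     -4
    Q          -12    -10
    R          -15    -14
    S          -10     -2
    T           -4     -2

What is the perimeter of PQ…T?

|PQ| = √((-8)² + (-6)²) = √100 = 10
|QR| = √((-3)² + (-4)²) = √25 = 5
|RS| = √((5)² + (12)²) = √169 = 13
|ST| = √((6)² + (0)²) = √36 = 6
|TP| = √((0)² + (-2)²) = √4 = 2
Perimeter = 10 + 5 + 13 + 6 + 2 = 36.

36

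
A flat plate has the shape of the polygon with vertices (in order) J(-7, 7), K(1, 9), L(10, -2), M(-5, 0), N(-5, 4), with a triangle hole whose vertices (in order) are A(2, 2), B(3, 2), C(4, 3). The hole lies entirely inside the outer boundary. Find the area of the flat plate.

Outer boundary:
Σ = (-70) + (-92) + (-10) + (-20) + (-7) = -199
Area = |Σ|/2 = 99.5.
Hole:
Σ = (-2) + (1) + (2) = 1
Area = |Σ|/2 = 0.5.
Net area = 99.5 − 0.5 = 99.

99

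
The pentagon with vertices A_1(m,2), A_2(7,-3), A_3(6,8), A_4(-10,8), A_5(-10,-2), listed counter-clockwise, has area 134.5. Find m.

Write out the shoelace sum; only the two edges meeting at A_1 involve m:
2·Area = [((-10)·2 − m·(-2)) + (m·(-3) − 7·2)] + 302
       = -1·m + 268 = 269
⇒ m = -1.

-1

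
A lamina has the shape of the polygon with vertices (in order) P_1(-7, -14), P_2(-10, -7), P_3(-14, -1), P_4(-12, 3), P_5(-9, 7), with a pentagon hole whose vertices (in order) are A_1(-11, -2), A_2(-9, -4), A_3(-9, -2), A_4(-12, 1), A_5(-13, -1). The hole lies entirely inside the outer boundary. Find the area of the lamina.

50

Outer boundary:
Apply the surveyor's formula: 2A = Σ (x_i·y_{i+1} − x_{i+1}·y_i), indices taken mod 5.
Σ = (-91) + (-88) + (-54) + (-57) + (175) = -115
Area = |Σ|/2 = 57.5.
Hole:
Apply the shoelace formula: 2A = Σ (x_i·y_{i+1} − x_{i+1}·y_i), indices taken mod 5.
A_1→A_2: (-11)(-4) − (-9)(-2) = 26
A_2→A_3: (-9)(-2) − (-9)(-4) = -18
A_3→A_4: (-9)(1) − (-12)(-2) = -33
A_4→A_5: (-12)(-1) − (-13)(1) = 25
A_5→A_1: (-13)(-2) − (-11)(-1) = 15
Σ = 15
Area = |Σ|/2 = 7.5.
Net area = 57.5 − 7.5 = 50.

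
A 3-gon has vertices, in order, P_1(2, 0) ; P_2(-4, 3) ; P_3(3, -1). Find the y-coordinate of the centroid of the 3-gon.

Apply the shoelace (surveyor's) formula. First the cross-terms c_i = x_i·y_{i+1} − x_{i+1}·y_i:
  6, -5, 2  ⇒  2A = 3, A = 1.5.
Then Σ (y_i + y_{i+1})·c_i = 6, so ȳ = 6 / (6·1.5) = 2/3.

2/3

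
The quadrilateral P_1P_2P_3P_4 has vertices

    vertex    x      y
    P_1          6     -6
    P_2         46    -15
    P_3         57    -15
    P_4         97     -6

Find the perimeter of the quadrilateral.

184

|P_1P_2| = √((40)² + (-9)²) = √1681 = 41
|P_2P_3| = √((11)² + (0)²) = √121 = 11
|P_3P_4| = √((40)² + (9)²) = √1681 = 41
|P_4P_1| = √((-91)² + (0)²) = √8281 = 91
Perimeter = 41 + 11 + 41 + 91 = 184.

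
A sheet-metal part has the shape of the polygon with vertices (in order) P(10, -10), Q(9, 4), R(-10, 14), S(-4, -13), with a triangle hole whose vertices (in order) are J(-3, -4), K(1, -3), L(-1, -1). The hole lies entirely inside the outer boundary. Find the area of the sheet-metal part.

Outer boundary:
Apply Gauss's area formula: 2A = Σ (x_i·y_{i+1} − x_{i+1}·y_i), indices taken mod 4.
Cross-terms: 130, 166, 186, 170  ⇒  Σ = 652
Area = |Σ|/2 = 326.
Hole:
Σ = (13) + (-4) + (1) = 10
Area = |Σ|/2 = 5.
Net area = 326 − 5 = 321.

321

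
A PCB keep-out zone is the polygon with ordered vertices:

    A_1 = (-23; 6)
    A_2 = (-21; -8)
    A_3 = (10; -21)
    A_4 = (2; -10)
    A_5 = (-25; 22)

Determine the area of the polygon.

461.5

Cross-terms: 310, 521, -58, -206, 356  ⇒  Σ = 923
Area = |Σ|/2 = 461.5.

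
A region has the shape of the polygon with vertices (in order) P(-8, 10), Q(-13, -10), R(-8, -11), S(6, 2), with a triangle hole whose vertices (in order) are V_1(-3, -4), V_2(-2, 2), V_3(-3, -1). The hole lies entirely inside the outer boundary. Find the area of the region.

Outer boundary:
P→Q: (-8)(-10) − (-13)(10) = 210
Q→R: (-13)(-11) − (-8)(-10) = 63
R→S: (-8)(2) − (6)(-11) = 50
S→P: (6)(10) − (-8)(2) = 76
Σ = 399
Area = |Σ|/2 = 199.5.
Hole:
Apply the surveyor's formula: 2A = Σ (x_i·y_{i+1} − x_{i+1}·y_i), indices taken mod 3.
Cross-terms: -14, 8, 9  ⇒  Σ = 3
Area = |Σ|/2 = 1.5.
Net area = 199.5 − 1.5 = 198.

198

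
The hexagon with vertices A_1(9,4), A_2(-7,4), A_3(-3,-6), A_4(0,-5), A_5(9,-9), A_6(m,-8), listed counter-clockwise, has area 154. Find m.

10

Write out the shoelace sum; only the two edges meeting at A_6 involve m:
2·Area = [(9·(-8) − m·(-9)) + (m·4 − 9·(-8))] + 178
       = 13·m + 178 = 308
⇒ m = 10.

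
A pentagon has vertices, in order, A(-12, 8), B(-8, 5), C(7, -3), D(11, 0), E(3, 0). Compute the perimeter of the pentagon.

52

|AB| = √((4)² + (-3)²) = √25 = 5
|BC| = √((15)² + (-8)²) = √289 = 17
|CD| = √((4)² + (3)²) = √25 = 5
|DE| = √((-8)² + (0)²) = √64 = 8
|EA| = √((-15)² + (8)²) = √289 = 17
Perimeter = 5 + 17 + 5 + 8 + 17 = 52.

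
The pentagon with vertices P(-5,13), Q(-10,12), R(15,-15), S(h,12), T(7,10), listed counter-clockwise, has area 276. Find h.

The doubled signed area Σ (x_i y_{i+1} − x_{i+1} y_i) is linear in h.
With h=0 it equals 277; the coefficient of h is 25 (from the two edges through S).
So 25·h + 277 = 2·276 = 552 ⇒ h = 11.

11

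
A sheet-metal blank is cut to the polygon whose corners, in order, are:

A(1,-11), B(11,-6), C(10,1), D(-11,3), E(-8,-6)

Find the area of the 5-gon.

205.5

Apply Gauss's area formula: 2A = Σ (x_i·y_{i+1} − x_{i+1}·y_i), indices taken mod 5.
A→B: (1)(-6) − (11)(-11) = 115
B→C: (11)(1) − (10)(-6) = 71
C→D: (10)(3) − (-11)(1) = 41
D→E: (-11)(-6) − (-8)(3) = 90
E→A: (-8)(-11) − (1)(-6) = 94
Σ = 411
Area = |Σ|/2 = 205.5.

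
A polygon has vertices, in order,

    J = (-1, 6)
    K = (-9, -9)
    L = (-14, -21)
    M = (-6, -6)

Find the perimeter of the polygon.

60

|JK| = √((-8)² + (-15)²) = √289 = 17
|KL| = √((-5)² + (-12)²) = √169 = 13
|LM| = √((8)² + (15)²) = √289 = 17
|MJ| = √((5)² + (12)²) = √169 = 13
Perimeter = 17 + 13 + 17 + 13 = 60.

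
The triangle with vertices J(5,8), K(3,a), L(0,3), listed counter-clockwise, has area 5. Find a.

8

Write out the shoelace sum; only the two edges meeting at K involve a:
2·Area = [(5·a − 3·8) + (3·3 − 0·a)] + -15
       = 5·a + -30 = 10
⇒ a = 8.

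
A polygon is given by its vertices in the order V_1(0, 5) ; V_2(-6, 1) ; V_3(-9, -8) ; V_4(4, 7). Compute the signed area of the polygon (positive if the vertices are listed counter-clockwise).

Apply the shoelace (surveyor's) formula: 2A = Σ (x_i·y_{i+1} − x_{i+1}·y_i), indices taken mod 4.
Σ = (30) + (57) + (-31) + (20) = 76
Signed area = Σ/2 = 38 (positive ⇒ counter-clockwise traversal).

38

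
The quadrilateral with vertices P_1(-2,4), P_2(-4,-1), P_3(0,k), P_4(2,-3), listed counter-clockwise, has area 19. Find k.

Write out the shoelace sum; only the two edges meeting at P_3 involve k:
2·Area = [((-4)·k − 0·(-1)) + (0·(-3) − 2·k)] + 20
       = -6·k + 20 = 38
⇒ k = -3.

-3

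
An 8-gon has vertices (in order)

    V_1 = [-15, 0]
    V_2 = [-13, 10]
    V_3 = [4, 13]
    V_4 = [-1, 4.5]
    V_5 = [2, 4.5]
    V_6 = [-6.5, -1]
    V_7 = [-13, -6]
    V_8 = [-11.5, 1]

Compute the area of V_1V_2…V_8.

Apply the shoelace (surveyor's) formula: 2A = Σ (x_i·y_{i+1} − x_{i+1}·y_i), indices taken mod 8.
Σ = (-150) + (-209) + (31) + (-13.5) + (27.25) + (26) + (-82) + (15) = -355.25
Area = |Σ|/2 = 177.625.

177.625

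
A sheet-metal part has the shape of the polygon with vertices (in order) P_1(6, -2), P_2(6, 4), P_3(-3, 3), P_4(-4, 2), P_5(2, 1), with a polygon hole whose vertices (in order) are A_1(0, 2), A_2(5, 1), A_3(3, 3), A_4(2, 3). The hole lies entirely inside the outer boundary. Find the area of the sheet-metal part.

22.5

Outer boundary:
Apply the shoelace formula: 2A = Σ (x_i·y_{i+1} − x_{i+1}·y_i), indices taken mod 5.
Σ = (36) + (30) + (6) + (-8) + (-10) = 54
Area = |Σ|/2 = 27.
Hole:
Cross-terms: -10, 12, 3, 4  ⇒  Σ = 9
Area = |Σ|/2 = 4.5.
Net area = 27 − 4.5 = 22.5.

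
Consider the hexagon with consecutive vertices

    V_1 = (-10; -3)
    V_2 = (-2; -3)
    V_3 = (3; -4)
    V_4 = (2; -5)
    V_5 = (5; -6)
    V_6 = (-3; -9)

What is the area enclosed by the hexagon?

48.5

Apply the shoelace (surveyor's) formula: 2A = Σ (x_i·y_{i+1} − x_{i+1}·y_i), indices taken mod 6.
V_1→V_2: (-10)(-3) − (-2)(-3) = 24
V_2→V_3: (-2)(-4) − (3)(-3) = 17
V_3→V_4: (3)(-5) − (2)(-4) = -7
V_4→V_5: (2)(-6) − (5)(-5) = 13
V_5→V_6: (5)(-9) − (-3)(-6) = -63
V_6→V_1: (-3)(-3) − (-10)(-9) = -81
Σ = -97
Area = |Σ|/2 = 48.5.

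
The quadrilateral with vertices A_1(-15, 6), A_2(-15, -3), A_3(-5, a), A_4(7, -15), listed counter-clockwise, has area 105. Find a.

-9

The doubled signed area Σ (x_i y_{i+1} − x_{i+1} y_i) is linear in a.
With a=0 it equals 12; the coefficient of a is -22 (from the two edges through A_3).
So -22·a + 12 = 2·105 = 210 ⇒ a = -9.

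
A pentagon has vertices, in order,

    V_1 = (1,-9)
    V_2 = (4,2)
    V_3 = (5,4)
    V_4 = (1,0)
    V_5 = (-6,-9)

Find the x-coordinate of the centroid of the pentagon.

Apply Gauss's area formula. First the cross-terms c_i = x_i·y_{i+1} − x_{i+1}·y_i:
  38, 6, -4, -9, 63  ⇒  2A = 94, A = 47.
Then Σ (x_i + x_{i+1})·c_i = -50, so x̄ = -50 / (6·47) = -25/141.

-25/141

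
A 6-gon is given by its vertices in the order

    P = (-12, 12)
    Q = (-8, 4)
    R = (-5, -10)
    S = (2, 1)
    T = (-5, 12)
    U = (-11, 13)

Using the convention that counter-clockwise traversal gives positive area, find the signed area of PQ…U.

Σ = (48) + (100) + (15) + (29) + (67) + (24) = 283
Signed area = Σ/2 = 141.5 (positive ⇒ counter-clockwise traversal).

141.5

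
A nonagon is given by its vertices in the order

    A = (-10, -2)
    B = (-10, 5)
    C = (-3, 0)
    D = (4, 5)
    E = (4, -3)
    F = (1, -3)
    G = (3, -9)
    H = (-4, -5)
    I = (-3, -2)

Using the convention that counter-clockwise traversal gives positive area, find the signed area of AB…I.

-91.5

Apply the shoelace (surveyor's) formula: 2A = Σ (x_i·y_{i+1} − x_{i+1}·y_i), indices taken mod 9.
A→B: (-10)(5) − (-10)(-2) = -70
B→C: (-10)(0) − (-3)(5) = 15
C→D: (-3)(5) − (4)(0) = -15
D→E: (4)(-3) − (4)(5) = -32
E→F: (4)(-3) − (1)(-3) = -9
F→G: (1)(-9) − (3)(-3) = 0
G→H: (3)(-5) − (-4)(-9) = -51
H→I: (-4)(-2) − (-3)(-5) = -7
I→A: (-3)(-2) − (-10)(-2) = -14
Σ = -183
Signed area = Σ/2 = -91.5 (negative ⇒ clockwise traversal).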